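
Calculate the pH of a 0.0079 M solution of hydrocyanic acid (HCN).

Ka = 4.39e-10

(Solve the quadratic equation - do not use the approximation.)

x² + Ka×x - Ka×C = 0. Using quadratic formula: [H⁺] = 1.8621e-06

pH = 5.73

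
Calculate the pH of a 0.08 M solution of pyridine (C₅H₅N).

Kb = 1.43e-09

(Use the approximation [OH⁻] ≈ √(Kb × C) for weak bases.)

[OH⁻] = √(Kb × C) = √(1.43e-09 × 0.08) = 1.0696e-05. pOH = 4.97, pH = 14 - pOH

pH = 9.03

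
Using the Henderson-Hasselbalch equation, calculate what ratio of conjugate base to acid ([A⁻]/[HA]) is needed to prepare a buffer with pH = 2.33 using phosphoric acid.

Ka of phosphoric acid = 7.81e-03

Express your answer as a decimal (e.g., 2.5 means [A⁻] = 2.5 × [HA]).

pKa = -log(7.81e-03) = 2.1073. pH = pKa + log([A⁻]/[HA]), so log([A⁻]/[HA]) = pH − pKa = 2.33 − 2.1073 = 0.2227. [A⁻]/[HA] = 10^(0.2227) = 1.67

[A⁻]/[HA] = 1.67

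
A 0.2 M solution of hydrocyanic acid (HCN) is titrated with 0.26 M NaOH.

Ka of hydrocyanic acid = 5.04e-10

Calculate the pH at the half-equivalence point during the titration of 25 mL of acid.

At half-equivalence [HA] = [A⁻], so Henderson-Hasselbalch gives pH = pKa = -log(5.04e-10) = 9.30.

pH = pKa = 9.30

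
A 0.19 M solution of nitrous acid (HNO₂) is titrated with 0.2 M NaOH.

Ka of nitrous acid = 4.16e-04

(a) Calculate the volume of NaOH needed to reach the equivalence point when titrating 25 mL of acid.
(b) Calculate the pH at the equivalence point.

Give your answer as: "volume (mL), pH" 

moles acid = 0.19 × 25/1000 = 0.00475 mol; V_base = moles/0.2 × 1000 = 23.7 mL. At equivalence only the conjugate base is present: [A⁻] = 0.00475/0.049 = 9.7436e-02 M. Kb = Kw/Ka = 2.40e-11; [OH⁻] = √(Kb × [A⁻]) = 1.5304e-06; pOH = 5.82; pH = 14 - pOH = 8.18.

V = 23.7 mL, pH = 8.18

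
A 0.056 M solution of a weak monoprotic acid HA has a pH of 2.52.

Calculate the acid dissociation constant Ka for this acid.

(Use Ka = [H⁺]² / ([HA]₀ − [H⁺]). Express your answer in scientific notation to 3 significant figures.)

[H⁺] = 10^(−pH) = 10^(−2.52) = 3.020e-03 M. For HA ⇌ H⁺ + A⁻, Ka = [H⁺][A⁻]/[HA] = [H⁺]² / ([HA]₀ − [H⁺]) = (3.020e-03)² / (0.056 − 3.020e-03) = 1.72e-04.

K_a = 1.72e-04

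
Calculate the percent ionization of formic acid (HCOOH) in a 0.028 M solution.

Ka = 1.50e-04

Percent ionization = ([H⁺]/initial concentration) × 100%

Using Ka equilibrium: x² + Ka×x - Ka×C = 0. Solving: [H⁺] = 1.9758e-03. Percent = (1.9758e-03/0.028) × 100

Percent ionization = 7.06%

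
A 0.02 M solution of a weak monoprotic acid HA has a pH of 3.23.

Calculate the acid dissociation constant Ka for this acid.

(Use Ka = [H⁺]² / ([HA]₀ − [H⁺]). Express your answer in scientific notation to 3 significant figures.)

[H⁺] = 10^(−pH) = 10^(−3.23) = 5.888e-04 M. For HA ⇌ H⁺ + A⁻, Ka = [H⁺][A⁻]/[HA] = [H⁺]² / ([HA]₀ − [H⁺]) = (5.888e-04)² / (0.02 − 5.888e-04) = 1.79e-05.

K_a = 1.79e-05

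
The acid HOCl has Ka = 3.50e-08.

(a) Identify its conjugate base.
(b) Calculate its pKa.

(a) The conjugate base is formed by removing one H⁺ from HOCl, giving OCl⁻. (b) pKa = -log(Ka) = -log(3.50e-08) = 7.46.

Conjugate base: OCl⁻; pK_a = 7.46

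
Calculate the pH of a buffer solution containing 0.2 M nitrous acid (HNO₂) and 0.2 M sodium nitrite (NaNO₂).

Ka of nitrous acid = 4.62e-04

pKa = -log(4.62e-04) = 3.34. pH = pKa + log([A⁻]/[HA]) = 3.34 + log(0.2/0.2)

pH = 3.34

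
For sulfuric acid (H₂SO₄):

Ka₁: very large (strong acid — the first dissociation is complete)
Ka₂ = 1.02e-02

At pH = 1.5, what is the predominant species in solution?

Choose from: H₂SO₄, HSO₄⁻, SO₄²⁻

The first dissociation is complete, so H₂SO₄ itself is never the predominant species in water; pKa₂ = -log(1.02e-02) = 1.99. For a polyprotic acid the predominant species crosses at each pKa: below pKa_n the protonated form dominates, above it the deprotonated form does. At pH = 1.5, the predominant species is HSO₄⁻.

HSO₄⁻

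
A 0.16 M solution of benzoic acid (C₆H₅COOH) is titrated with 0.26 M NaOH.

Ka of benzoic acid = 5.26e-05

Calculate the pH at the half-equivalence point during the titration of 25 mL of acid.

At half-equivalence [HA] = [A⁻], so Henderson-Hasselbalch gives pH = pKa = -log(5.26e-05) = 4.28.

pH = pKa = 4.28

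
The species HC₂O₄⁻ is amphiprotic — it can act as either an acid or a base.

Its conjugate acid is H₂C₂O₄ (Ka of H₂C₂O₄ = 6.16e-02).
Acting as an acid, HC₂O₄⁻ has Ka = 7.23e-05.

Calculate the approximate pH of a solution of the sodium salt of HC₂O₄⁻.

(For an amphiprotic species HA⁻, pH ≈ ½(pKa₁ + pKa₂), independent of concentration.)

pKa₁ = -log(6.16e-02) = 1.21; pKa₂ = -log(7.23e-05) = 4.14. For an amphiprotic species, pH ≈ ½(pKa₁ + pKa₂) = ½(1.21 + 4.14) = 2.68.

pH = 2.68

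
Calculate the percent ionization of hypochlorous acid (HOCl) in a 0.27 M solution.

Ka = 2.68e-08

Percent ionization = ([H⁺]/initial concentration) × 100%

Using Ka equilibrium: x² + Ka×x - Ka×C = 0. Solving: [H⁺] = 8.5051e-05. Percent = (8.5051e-05/0.27) × 100

Percent ionization = 0.0315%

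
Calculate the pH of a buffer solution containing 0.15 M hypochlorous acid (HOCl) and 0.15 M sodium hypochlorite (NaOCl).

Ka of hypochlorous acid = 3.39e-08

pKa = -log(3.39e-08) = 7.47. pH = pKa + log([A⁻]/[HA]) = 7.47 + log(0.15/0.15)

pH = 7.47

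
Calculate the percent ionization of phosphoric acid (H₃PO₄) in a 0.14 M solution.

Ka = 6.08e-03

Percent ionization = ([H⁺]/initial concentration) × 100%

Using Ka equilibrium: x² + Ka×x - Ka×C = 0. Solving: [H⁺] = 2.6293e-02. Percent = (2.6293e-02/0.14) × 100

Percent ionization = 18.8%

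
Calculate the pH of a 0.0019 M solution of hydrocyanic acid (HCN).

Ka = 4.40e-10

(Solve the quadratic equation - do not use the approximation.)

x² + Ka×x - Ka×C = 0. Using quadratic formula: [H⁺] = 9.1411e-07

pH = 6.04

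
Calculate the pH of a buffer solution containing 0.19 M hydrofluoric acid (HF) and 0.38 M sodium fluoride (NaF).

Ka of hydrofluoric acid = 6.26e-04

pKa = -log(6.26e-04) = 3.20. pH = pKa + log([A⁻]/[HA]) = 3.20 + log(0.38/0.19)

pH = 3.50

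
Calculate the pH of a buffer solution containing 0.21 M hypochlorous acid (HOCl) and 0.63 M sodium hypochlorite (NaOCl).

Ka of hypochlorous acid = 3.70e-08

pKa = -log(3.70e-08) = 7.43. pH = pKa + log([A⁻]/[HA]) = 7.43 + log(0.63/0.21)

pH = 7.91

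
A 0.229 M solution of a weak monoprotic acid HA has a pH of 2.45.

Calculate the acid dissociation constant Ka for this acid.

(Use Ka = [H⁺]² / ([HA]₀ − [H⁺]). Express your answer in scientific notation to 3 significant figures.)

[H⁺] = 10^(−pH) = 10^(−2.45) = 3.548e-03 M. For HA ⇌ H⁺ + A⁻, Ka = [H⁺][A⁻]/[HA] = [H⁺]² / ([HA]₀ − [H⁺]) = (3.548e-03)² / (0.229 − 3.548e-03) = 5.58e-05.

K_a = 5.58e-05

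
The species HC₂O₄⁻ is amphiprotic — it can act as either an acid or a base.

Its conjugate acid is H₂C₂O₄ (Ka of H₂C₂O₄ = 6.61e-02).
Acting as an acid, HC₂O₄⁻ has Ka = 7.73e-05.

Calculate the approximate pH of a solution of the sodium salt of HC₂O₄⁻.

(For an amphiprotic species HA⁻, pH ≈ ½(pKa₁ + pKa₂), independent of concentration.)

pKa₁ = -log(6.61e-02) = 1.18; pKa₂ = -log(7.73e-05) = 4.11. For an amphiprotic species, pH ≈ ½(pKa₁ + pKa₂) = ½(1.18 + 4.11) = 2.65.

pH = 2.65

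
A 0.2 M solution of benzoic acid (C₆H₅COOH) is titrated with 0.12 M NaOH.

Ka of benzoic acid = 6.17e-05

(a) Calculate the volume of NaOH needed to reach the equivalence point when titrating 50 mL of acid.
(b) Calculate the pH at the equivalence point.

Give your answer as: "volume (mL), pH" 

moles acid = 0.2 × 50/1000 = 0.01 mol; V_base = moles/0.12 × 1000 = 83.3 mL. At equivalence only the conjugate base is present: [A⁻] = 0.01/0.133 = 7.5000e-02 M. Kb = Kw/Ka = 1.62e-10; [OH⁻] = √(Kb × [A⁻]) = 3.4865e-06; pOH = 5.46; pH = 14 - pOH = 8.54.

V = 83.3 mL, pH = 8.54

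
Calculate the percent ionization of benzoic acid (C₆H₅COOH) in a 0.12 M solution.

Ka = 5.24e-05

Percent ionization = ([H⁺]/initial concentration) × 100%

Using Ka equilibrium: x² + Ka×x - Ka×C = 0. Solving: [H⁺] = 2.4815e-03. Percent = (2.4815e-03/0.12) × 100

Percent ionization = 2.07%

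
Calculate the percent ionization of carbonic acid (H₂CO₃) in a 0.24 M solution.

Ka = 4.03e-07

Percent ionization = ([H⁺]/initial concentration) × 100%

Using Ka equilibrium: x² + Ka×x - Ka×C = 0. Solving: [H⁺] = 3.1080e-04. Percent = (3.1080e-04/0.24) × 100

Percent ionization = 0.129%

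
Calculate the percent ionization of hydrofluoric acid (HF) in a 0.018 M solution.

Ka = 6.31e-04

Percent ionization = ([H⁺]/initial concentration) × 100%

Using Ka equilibrium: x² + Ka×x - Ka×C = 0. Solving: [H⁺] = 3.0694e-03. Percent = (3.0694e-03/0.018) × 100

Percent ionization = 17.1%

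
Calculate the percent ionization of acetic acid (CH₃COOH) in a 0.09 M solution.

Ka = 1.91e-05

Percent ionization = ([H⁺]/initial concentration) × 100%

Using Ka equilibrium: x² + Ka×x - Ka×C = 0. Solving: [H⁺] = 1.3016e-03. Percent = (1.3016e-03/0.09) × 100

Percent ionization = 1.45%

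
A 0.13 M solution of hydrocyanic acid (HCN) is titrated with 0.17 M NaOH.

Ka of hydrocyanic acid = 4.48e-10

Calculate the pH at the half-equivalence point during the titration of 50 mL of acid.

At half-equivalence [HA] = [A⁻], so Henderson-Hasselbalch gives pH = pKa = -log(4.48e-10) = 9.35.

pH = pKa = 9.35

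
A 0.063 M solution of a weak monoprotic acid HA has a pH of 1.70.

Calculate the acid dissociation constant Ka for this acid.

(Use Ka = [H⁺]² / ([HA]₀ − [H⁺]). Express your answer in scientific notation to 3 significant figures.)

[H⁺] = 10^(−pH) = 10^(−1.70) = 1.995e-02 M. For HA ⇌ H⁺ + A⁻, Ka = [H⁺][A⁻]/[HA] = [H⁺]² / ([HA]₀ − [H⁺]) = (1.995e-02)² / (0.063 − 1.995e-02) = 9.25e-03.

K_a = 9.25e-03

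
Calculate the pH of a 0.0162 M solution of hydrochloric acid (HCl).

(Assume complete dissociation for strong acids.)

[H⁺] = 0.0162 M for strong acid. pH = -log[H⁺] = -log(0.0162)

pH = 1.79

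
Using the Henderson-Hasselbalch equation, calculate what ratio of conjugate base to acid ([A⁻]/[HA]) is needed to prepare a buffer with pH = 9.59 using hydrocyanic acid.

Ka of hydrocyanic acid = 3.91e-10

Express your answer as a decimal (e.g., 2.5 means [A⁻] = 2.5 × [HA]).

pKa = -log(3.91e-10) = 9.4078. pH = pKa + log([A⁻]/[HA]), so log([A⁻]/[HA]) = pH − pKa = 9.59 − 9.4078 = 0.1822. [A⁻]/[HA] = 10^(0.1822) = 1.52

[A⁻]/[HA] = 1.52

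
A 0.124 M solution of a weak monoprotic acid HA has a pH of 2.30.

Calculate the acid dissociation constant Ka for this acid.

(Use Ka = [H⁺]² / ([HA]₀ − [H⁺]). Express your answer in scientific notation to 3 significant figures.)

[H⁺] = 10^(−pH) = 10^(−2.30) = 5.012e-03 M. For HA ⇌ H⁺ + A⁻, Ka = [H⁺][A⁻]/[HA] = [H⁺]² / ([HA]₀ − [H⁺]) = (5.012e-03)² / (0.124 − 5.012e-03) = 2.11e-04.

K_a = 2.11e-04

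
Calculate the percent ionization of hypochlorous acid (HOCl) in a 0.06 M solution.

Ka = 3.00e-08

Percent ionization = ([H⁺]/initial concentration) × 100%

Using Ka equilibrium: x² + Ka×x - Ka×C = 0. Solving: [H⁺] = 4.2411e-05. Percent = (4.2411e-05/0.06) × 100

Percent ionization = 0.0707%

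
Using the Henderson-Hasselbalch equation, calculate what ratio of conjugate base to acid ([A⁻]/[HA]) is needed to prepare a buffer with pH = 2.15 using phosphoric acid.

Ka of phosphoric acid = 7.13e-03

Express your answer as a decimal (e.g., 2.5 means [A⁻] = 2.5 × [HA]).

pKa = -log(7.13e-03) = 2.1469. pH = pKa + log([A⁻]/[HA]), so log([A⁻]/[HA]) = pH − pKa = 2.15 − 2.1469 = 0.0031. [A⁻]/[HA] = 10^(0.0031) = 1.01

[A⁻]/[HA] = 1.01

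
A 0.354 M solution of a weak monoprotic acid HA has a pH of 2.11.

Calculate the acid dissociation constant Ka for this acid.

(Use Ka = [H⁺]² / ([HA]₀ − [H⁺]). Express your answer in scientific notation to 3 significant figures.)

[H⁺] = 10^(−pH) = 10^(−2.11) = 7.762e-03 M. For HA ⇌ H⁺ + A⁻, Ka = [H⁺][A⁻]/[HA] = [H⁺]² / ([HA]₀ − [H⁺]) = (7.762e-03)² / (0.354 − 7.762e-03) = 1.74e-04.

K_a = 1.74e-04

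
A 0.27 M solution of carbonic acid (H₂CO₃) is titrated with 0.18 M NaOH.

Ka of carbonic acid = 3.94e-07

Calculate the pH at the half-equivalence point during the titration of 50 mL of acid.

At half-equivalence [HA] = [A⁻], so Henderson-Hasselbalch gives pH = pKa = -log(3.94e-07) = 6.40.

pH = pKa = 6.40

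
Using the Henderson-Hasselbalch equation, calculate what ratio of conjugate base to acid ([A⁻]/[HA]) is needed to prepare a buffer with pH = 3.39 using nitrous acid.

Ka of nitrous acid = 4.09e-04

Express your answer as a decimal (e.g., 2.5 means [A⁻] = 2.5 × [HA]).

pKa = -log(4.09e-04) = 3.3883. pH = pKa + log([A⁻]/[HA]), so log([A⁻]/[HA]) = pH − pKa = 3.39 − 3.3883 = 0.0017. [A⁻]/[HA] = 10^(0.0017) = 1.00

[A⁻]/[HA] = 1.00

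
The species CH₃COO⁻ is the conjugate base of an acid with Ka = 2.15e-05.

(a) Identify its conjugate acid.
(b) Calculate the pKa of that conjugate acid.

(a) The conjugate acid is formed by adding one H⁺ to CH₃COO⁻, giving CH₃COOH. (b) pKa = -log(Ka) = -log(2.15e-05) = 4.67.

Conjugate acid: CH₃COOH; pK_a = 4.67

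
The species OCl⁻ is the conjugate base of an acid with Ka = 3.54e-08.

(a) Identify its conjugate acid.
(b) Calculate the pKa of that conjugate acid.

(a) The conjugate acid is formed by adding one H⁺ to OCl⁻, giving HOCl. (b) pKa = -log(Ka) = -log(3.54e-08) = 7.45.

Conjugate acid: HOCl; pK_a = 7.45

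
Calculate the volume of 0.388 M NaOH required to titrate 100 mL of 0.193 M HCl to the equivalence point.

At equivalence: moles acid = moles base. moles HCl = 0.193 × 100/1000 = 0.0193 mol. V_base = moles / 0.388 × 1000 = 49.7 mL.

V_{base} = 49.7 mL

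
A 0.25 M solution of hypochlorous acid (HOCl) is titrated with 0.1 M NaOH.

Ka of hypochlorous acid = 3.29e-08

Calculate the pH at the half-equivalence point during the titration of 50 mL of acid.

At half-equivalence [HA] = [A⁻], so Henderson-Hasselbalch gives pH = pKa = -log(3.29e-08) = 7.48.

pH = pKa = 7.48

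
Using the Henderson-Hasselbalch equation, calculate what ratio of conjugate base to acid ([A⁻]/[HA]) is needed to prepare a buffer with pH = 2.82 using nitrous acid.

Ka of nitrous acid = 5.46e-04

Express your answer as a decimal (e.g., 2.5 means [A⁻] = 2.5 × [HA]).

pKa = -log(5.46e-04) = 3.2628. pH = pKa + log([A⁻]/[HA]), so log([A⁻]/[HA]) = pH − pKa = 2.82 − 3.2628 = -0.4428. [A⁻]/[HA] = 10^(-0.4428) = 0.361

[A⁻]/[HA] = 0.361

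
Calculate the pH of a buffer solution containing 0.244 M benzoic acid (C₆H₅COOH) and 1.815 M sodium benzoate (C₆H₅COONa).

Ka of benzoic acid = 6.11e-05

pKa = -log(6.11e-05) = 4.21. pH = pKa + log([A⁻]/[HA]) = 4.21 + log(1.815/0.244)

pH = 5.09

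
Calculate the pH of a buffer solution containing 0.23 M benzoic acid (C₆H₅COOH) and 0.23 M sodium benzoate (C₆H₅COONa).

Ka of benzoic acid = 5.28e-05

pKa = -log(5.28e-05) = 4.28. pH = pKa + log([A⁻]/[HA]) = 4.28 + log(0.23/0.23)

pH = 4.28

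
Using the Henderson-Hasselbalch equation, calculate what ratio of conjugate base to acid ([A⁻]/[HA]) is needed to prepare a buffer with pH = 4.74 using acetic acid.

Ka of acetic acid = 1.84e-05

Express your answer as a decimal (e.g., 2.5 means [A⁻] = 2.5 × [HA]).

pKa = -log(1.84e-05) = 4.7352. pH = pKa + log([A⁻]/[HA]), so log([A⁻]/[HA]) = pH − pKa = 4.74 − 4.7352 = 0.0048. [A⁻]/[HA] = 10^(0.0048) = 1.01

[A⁻]/[HA] = 1.01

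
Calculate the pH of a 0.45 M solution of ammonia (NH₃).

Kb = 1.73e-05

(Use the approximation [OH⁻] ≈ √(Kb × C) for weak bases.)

[OH⁻] = √(Kb × C) = √(1.73e-05 × 0.45) = 2.7902e-03. pOH = 2.55, pH = 14 - pOH

pH = 11.45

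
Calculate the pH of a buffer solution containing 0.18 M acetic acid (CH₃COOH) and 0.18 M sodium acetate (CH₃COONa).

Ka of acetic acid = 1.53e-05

pKa = -log(1.53e-05) = 4.82. pH = pKa + log([A⁻]/[HA]) = 4.82 + log(0.18/0.18)

pH = 4.82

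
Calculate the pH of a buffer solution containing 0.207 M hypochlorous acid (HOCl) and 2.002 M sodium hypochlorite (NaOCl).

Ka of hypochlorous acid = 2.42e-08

pKa = -log(2.42e-08) = 7.62. pH = pKa + log([A⁻]/[HA]) = 7.62 + log(2.002/0.207)

pH = 8.60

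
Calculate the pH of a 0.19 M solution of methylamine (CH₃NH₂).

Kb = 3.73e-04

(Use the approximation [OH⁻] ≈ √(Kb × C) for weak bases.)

[OH⁻] = √(Kb × C) = √(3.73e-04 × 0.19) = 8.4184e-03. pOH = 2.07, pH = 14 - pOH

pH = 11.93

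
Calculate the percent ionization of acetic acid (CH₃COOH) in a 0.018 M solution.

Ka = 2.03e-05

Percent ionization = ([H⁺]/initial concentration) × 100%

Using Ka equilibrium: x² + Ka×x - Ka×C = 0. Solving: [H⁺] = 5.9442e-04. Percent = (5.9442e-04/0.018) × 100

Percent ionization = 3.3%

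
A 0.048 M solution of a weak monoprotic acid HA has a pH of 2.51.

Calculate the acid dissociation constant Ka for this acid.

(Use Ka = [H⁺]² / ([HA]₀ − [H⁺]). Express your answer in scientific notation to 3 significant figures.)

[H⁺] = 10^(−pH) = 10^(−2.51) = 3.090e-03 M. For HA ⇌ H⁺ + A⁻, Ka = [H⁺][A⁻]/[HA] = [H⁺]² / ([HA]₀ − [H⁺]) = (3.090e-03)² / (0.048 − 3.090e-03) = 2.13e-04.

K_a = 2.13e-04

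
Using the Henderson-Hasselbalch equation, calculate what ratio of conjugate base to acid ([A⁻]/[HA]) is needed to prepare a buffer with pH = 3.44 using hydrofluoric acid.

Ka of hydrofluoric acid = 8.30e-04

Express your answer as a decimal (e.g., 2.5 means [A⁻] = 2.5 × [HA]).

pKa = -log(8.30e-04) = 3.0809. pH = pKa + log([A⁻]/[HA]), so log([A⁻]/[HA]) = pH − pKa = 3.44 − 3.0809 = 0.3591. [A⁻]/[HA] = 10^(0.3591) = 2.29

[A⁻]/[HA] = 2.29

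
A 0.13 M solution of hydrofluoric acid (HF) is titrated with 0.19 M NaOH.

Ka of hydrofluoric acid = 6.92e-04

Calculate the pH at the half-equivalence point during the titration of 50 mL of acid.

At half-equivalence [HA] = [A⁻], so Henderson-Hasselbalch gives pH = pKa = -log(6.92e-04) = 3.16.

pH = pKa = 3.16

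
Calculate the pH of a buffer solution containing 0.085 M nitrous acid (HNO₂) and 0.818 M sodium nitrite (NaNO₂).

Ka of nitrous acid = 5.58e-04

pKa = -log(5.58e-04) = 3.25. pH = pKa + log([A⁻]/[HA]) = 3.25 + log(0.818/0.085)

pH = 4.24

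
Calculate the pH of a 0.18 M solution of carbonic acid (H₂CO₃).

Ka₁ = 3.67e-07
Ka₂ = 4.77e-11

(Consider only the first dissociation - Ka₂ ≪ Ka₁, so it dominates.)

First dissociation dominates. From Ka₁ = [H⁺][HA⁻]/[H₂A], x² + Ka₁·x − Ka₁·C = 0 with C = 0.18 M and Ka₁ = 3.67e-07. Solving: [H⁺] = (−Ka₁ + √(Ka₁² + 4·Ka₁·C)) / 2 = 2.5684e-04 M. pH = -log(2.5684e-04) = 3.59.

pH = 3.59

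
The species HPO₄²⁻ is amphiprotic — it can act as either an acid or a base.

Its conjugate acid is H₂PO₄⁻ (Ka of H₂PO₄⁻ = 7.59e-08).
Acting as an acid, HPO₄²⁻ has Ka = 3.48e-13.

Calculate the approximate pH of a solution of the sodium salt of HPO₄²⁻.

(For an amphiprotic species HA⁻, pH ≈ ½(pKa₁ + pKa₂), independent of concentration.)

pKa₁ = -log(7.59e-08) = 7.12; pKa₂ = -log(3.48e-13) = 12.46. For an amphiprotic species, pH ≈ ½(pKa₁ + pKa₂) = ½(7.12 + 12.46) = 9.79.

pH = 9.79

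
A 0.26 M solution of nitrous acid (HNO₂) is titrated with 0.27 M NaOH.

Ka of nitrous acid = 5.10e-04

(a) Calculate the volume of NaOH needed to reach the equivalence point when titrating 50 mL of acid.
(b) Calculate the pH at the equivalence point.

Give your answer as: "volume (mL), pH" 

moles acid = 0.26 × 50/1000 = 0.013 mol; V_base = moles/0.27 × 1000 = 48.1 mL. At equivalence only the conjugate base is present: [A⁻] = 0.013/0.098 = 1.3245e-01 M. Kb = Kw/Ka = 1.96e-11; [OH⁻] = √(Kb × [A⁻]) = 1.6116e-06; pOH = 5.79; pH = 14 - pOH = 8.21.

V = 48.1 mL, pH = 8.21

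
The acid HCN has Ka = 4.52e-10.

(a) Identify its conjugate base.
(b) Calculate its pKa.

(a) The conjugate base is formed by removing one H⁺ from HCN, giving CN⁻. (b) pKa = -log(Ka) = -log(4.52e-10) = 9.34.

Conjugate base: CN⁻; pK_a = 9.34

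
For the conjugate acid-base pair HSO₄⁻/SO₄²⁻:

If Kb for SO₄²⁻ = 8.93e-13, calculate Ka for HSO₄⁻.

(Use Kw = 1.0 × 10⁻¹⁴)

For a conjugate pair Ka × Kb = Kw, so Ka = Kw/Kb = 1.0 × 10⁻¹⁴ / 8.93e-13 = 1.12e-02.

K_a = 1.12e-02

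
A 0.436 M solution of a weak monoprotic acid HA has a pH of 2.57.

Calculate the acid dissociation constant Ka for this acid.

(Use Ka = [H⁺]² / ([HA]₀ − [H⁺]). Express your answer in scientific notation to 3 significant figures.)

[H⁺] = 10^(−pH) = 10^(−2.57) = 2.692e-03 M. For HA ⇌ H⁺ + A⁻, Ka = [H⁺][A⁻]/[HA] = [H⁺]² / ([HA]₀ − [H⁺]) = (2.692e-03)² / (0.436 − 2.692e-03) = 1.67e-05.

K_a = 1.67e-05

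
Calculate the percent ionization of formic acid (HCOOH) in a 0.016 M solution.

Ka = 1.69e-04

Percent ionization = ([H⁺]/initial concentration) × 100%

Using Ka equilibrium: x² + Ka×x - Ka×C = 0. Solving: [H⁺] = 1.5621e-03. Percent = (1.5621e-03/0.016) × 100

Percent ionization = 9.76%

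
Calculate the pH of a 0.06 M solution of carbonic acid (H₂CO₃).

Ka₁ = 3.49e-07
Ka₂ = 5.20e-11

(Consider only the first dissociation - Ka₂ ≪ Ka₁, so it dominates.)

First dissociation dominates. From Ka₁ = [H⁺][HA⁻]/[H₂A], x² + Ka₁·x − Ka₁·C = 0 with C = 0.06 M and Ka₁ = 3.49e-07. Solving: [H⁺] = (−Ka₁ + √(Ka₁² + 4·Ka₁·C)) / 2 = 1.4453e-04 M. pH = -log(1.4453e-04) = 3.84.

pH = 3.84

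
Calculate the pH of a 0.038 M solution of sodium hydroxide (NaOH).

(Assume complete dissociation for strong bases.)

[OH⁻] = 0.038 M for strong base. pOH = -log[OH⁻] = 1.42, pH = 14 - pOH

pH = 12.58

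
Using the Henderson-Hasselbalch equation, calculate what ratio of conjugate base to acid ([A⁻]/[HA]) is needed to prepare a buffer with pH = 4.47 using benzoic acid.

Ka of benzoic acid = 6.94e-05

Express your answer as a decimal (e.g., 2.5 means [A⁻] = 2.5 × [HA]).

pKa = -log(6.94e-05) = 4.1586. pH = pKa + log([A⁻]/[HA]), so log([A⁻]/[HA]) = pH − pKa = 4.47 − 4.1586 = 0.3114. [A⁻]/[HA] = 10^(0.3114) = 2.05

[A⁻]/[HA] = 2.05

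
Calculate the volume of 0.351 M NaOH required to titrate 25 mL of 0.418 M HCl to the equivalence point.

At equivalence: moles acid = moles base. moles HCl = 0.418 × 25/1000 = 0.01045 mol. V_base = moles / 0.351 × 1000 = 29.8 mL.

V_{base} = 29.8 mL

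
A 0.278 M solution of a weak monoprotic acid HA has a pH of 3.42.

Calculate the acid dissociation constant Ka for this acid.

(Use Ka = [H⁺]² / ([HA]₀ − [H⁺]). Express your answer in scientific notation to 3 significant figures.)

[H⁺] = 10^(−pH) = 10^(−3.42) = 3.802e-04 M. For HA ⇌ H⁺ + A⁻, Ka = [H⁺][A⁻]/[HA] = [H⁺]² / ([HA]₀ − [H⁺]) = (3.802e-04)² / (0.278 − 3.802e-04) = 5.21e-07.

K_a = 5.21e-07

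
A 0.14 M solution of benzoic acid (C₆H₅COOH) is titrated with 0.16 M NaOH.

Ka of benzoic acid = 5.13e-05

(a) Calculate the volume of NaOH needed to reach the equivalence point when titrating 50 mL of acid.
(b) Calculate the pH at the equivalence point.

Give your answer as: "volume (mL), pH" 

moles acid = 0.14 × 50/1000 = 0.007 mol; V_base = moles/0.16 × 1000 = 43.8 mL. At equivalence only the conjugate base is present: [A⁻] = 0.007/0.094 = 7.4667e-02 M. Kb = Kw/Ka = 1.95e-10; [OH⁻] = √(Kb × [A⁻]) = 3.8151e-06; pOH = 5.42; pH = 14 - pOH = 8.58.

V = 43.8 mL, pH = 8.58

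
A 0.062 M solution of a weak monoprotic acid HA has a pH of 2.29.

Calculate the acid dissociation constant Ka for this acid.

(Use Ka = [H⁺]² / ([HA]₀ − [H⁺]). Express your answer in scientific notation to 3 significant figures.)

[H⁺] = 10^(−pH) = 10^(−2.29) = 5.129e-03 M. For HA ⇌ H⁺ + A⁻, Ka = [H⁺][A⁻]/[HA] = [H⁺]² / ([HA]₀ − [H⁺]) = (5.129e-03)² / (0.062 − 5.129e-03) = 4.62e-04.

K_a = 4.62e-04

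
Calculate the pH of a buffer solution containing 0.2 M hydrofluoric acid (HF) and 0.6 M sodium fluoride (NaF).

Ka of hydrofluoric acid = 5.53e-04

pKa = -log(5.53e-04) = 3.26. pH = pKa + log([A⁻]/[HA]) = 3.26 + log(0.6/0.2)

pH = 3.73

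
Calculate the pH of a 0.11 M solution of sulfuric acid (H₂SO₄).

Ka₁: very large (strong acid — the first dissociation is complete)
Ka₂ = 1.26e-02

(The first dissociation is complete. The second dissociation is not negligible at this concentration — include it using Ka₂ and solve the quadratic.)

First dissociation is complete: [H⁺]₀ = [HSO₄⁻]₀ = C = 0.11 M. Second dissociation HSO₄⁻ ⇌ H⁺ + SO₄²⁻: let x = [SO₄²⁻]. Ka₂ = (C + x)·x / (C − x) = 1.26e-02 → x² + (C + Ka₂)·x − Ka₂·C = 0 → x² + 0.12260·x − 1.386e-03 = 0. x = (−0.12260 + √(0.12260² + 4 × 1.386e-03)) / 2 = 1.0420e-02 M. [H⁺] = C + x = 0.11 + 1.0420e-02 = 1.2042e-01 M. pH = -log(1.2042e-01) = 0.92.

pH = 0.92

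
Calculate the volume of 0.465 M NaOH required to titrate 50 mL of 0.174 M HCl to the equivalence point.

At equivalence: moles acid = moles base. moles HCl = 0.174 × 50/1000 = 0.0087 mol. V_base = moles / 0.465 × 1000 = 18.7 mL.

V_{base} = 18.7 mL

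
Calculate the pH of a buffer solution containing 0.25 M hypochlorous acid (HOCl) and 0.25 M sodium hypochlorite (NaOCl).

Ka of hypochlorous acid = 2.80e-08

pKa = -log(2.80e-08) = 7.55. pH = pKa + log([A⁻]/[HA]) = 7.55 + log(0.25/0.25)

pH = 7.55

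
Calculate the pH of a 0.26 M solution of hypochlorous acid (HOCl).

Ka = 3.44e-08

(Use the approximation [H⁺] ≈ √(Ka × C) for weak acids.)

[H⁺] = √(Ka × C) = √(3.44e-08 × 0.26) = 9.4573e-05. pH = -log(9.4573e-05)

pH = 4.02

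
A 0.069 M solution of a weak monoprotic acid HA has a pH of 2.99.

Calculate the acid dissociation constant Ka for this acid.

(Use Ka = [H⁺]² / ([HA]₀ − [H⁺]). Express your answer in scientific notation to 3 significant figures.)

[H⁺] = 10^(−pH) = 10^(−2.99) = 1.023e-03 M. For HA ⇌ H⁺ + A⁻, Ka = [H⁺][A⁻]/[HA] = [H⁺]² / ([HA]₀ − [H⁺]) = (1.023e-03)² / (0.069 − 1.023e-03) = 1.54e-05.

K_a = 1.54e-05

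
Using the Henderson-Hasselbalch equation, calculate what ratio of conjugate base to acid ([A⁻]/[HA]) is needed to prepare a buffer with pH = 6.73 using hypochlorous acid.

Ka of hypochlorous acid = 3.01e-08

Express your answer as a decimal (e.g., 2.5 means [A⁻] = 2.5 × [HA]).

pKa = -log(3.01e-08) = 7.5214. pH = pKa + log([A⁻]/[HA]), so log([A⁻]/[HA]) = pH − pKa = 6.73 − 7.5214 = -0.7914. [A⁻]/[HA] = 10^(-0.7914) = 0.162

[A⁻]/[HA] = 0.162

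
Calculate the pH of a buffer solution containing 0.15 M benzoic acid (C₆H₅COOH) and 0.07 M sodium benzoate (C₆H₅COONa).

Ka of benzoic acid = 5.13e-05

pKa = -log(5.13e-05) = 4.29. pH = pKa + log([A⁻]/[HA]) = 4.29 + log(0.07/0.15)

pH = 3.96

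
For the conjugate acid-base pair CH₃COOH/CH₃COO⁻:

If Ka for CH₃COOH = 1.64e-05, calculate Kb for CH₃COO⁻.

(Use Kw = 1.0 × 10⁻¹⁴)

For a conjugate pair Ka × Kb = Kw, so Kb = Kw/Ka = 1.0 × 10⁻¹⁴ / 1.64e-05 = 6.10e-10.

K_b = 6.10e-10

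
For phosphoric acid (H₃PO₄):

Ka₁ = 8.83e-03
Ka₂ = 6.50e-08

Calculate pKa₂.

pKa₂ = -log(Ka₂) = -log(6.50e-08) = 7.19.

pK_{a2} = 7.19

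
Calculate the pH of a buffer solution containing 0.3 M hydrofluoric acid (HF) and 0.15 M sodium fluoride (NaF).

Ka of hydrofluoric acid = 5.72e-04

pKa = -log(5.72e-04) = 3.24. pH = pKa + log([A⁻]/[HA]) = 3.24 + log(0.15/0.3)

pH = 2.94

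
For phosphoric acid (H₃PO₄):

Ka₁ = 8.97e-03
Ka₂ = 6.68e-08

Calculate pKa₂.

pKa₂ = -log(Ka₂) = -log(6.68e-08) = 7.18.

pK_{a2} = 7.18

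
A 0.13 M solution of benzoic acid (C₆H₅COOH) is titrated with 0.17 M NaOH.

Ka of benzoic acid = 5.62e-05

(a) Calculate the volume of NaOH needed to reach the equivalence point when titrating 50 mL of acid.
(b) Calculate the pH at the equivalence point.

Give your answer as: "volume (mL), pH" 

moles acid = 0.13 × 50/1000 = 0.0065 mol; V_base = moles/0.17 × 1000 = 38.2 mL. At equivalence only the conjugate base is present: [A⁻] = 0.0065/0.088 = 7.3667e-02 M. Kb = Kw/Ka = 1.78e-10; [OH⁻] = √(Kb × [A⁻]) = 3.6205e-06; pOH = 5.44; pH = 14 - pOH = 8.56.

V = 38.2 mL, pH = 8.56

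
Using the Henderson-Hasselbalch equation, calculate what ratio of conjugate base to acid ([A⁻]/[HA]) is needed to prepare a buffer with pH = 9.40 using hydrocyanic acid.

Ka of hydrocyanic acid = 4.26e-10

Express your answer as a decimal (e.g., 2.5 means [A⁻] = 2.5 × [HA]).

pKa = -log(4.26e-10) = 9.3706. pH = pKa + log([A⁻]/[HA]), so log([A⁻]/[HA]) = pH − pKa = 9.40 − 9.3706 = 0.0294. [A⁻]/[HA] = 10^(0.0294) = 1.07

[A⁻]/[HA] = 1.07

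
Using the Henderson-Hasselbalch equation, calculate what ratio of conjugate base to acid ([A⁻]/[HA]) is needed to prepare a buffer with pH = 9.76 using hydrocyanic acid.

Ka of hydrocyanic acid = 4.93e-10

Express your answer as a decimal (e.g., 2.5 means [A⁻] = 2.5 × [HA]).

pKa = -log(4.93e-10) = 9.3072. pH = pKa + log([A⁻]/[HA]), so log([A⁻]/[HA]) = pH − pKa = 9.76 − 9.3072 = 0.4528. [A⁻]/[HA] = 10^(0.4528) = 2.84

[A⁻]/[HA] = 2.84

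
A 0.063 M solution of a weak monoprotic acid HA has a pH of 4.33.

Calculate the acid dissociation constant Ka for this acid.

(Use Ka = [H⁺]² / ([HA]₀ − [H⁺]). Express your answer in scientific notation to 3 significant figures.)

[H⁺] = 10^(−pH) = 10^(−4.33) = 4.677e-05 M. For HA ⇌ H⁺ + A⁻, Ka = [H⁺][A⁻]/[HA] = [H⁺]² / ([HA]₀ − [H⁺]) = (4.677e-05)² / (0.063 − 4.677e-05) = 3.48e-08.

K_a = 3.48e-08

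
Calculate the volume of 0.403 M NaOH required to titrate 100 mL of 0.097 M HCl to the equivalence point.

At equivalence: moles acid = moles base. moles HCl = 0.097 × 100/1000 = 0.0097 mol. V_base = moles / 0.403 × 1000 = 24.1 mL.

V_{base} = 24.1 mL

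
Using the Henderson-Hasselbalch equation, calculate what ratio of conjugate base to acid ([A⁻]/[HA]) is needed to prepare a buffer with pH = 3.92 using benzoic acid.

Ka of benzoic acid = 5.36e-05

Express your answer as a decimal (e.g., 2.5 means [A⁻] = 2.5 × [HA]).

pKa = -log(5.36e-05) = 4.2708. pH = pKa + log([A⁻]/[HA]), so log([A⁻]/[HA]) = pH − pKa = 3.92 − 4.2708 = -0.3508. [A⁻]/[HA] = 10^(-0.3508) = 0.446

[A⁻]/[HA] = 0.446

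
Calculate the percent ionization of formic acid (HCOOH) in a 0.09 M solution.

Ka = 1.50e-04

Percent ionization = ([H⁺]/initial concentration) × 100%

Using Ka equilibrium: x² + Ka×x - Ka×C = 0. Solving: [H⁺] = 3.6000e-03. Percent = (3.6000e-03/0.09) × 100

Percent ionization = 4%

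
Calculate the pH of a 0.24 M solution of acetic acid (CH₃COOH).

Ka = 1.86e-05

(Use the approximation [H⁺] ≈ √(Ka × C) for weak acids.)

[H⁺] = √(Ka × C) = √(1.86e-05 × 0.24) = 2.1128e-03. pH = -log(2.1128e-03)

pH = 2.68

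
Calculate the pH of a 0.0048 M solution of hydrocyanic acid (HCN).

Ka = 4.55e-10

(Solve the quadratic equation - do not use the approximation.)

x² + Ka×x - Ka×C = 0. Using quadratic formula: [H⁺] = 1.4776e-06

pH = 5.83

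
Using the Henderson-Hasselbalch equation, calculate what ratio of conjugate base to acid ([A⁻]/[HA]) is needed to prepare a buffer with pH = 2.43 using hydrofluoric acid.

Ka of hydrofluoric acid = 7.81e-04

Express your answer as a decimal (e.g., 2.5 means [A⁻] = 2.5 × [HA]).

pKa = -log(7.81e-04) = 3.1073. pH = pKa + log([A⁻]/[HA]), so log([A⁻]/[HA]) = pH − pKa = 2.43 − 3.1073 = -0.6773. [A⁻]/[HA] = 10^(-0.6773) = 0.210

[A⁻]/[HA] = 0.210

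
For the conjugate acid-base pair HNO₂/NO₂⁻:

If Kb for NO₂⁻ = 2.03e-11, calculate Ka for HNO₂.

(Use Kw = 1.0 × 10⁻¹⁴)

For a conjugate pair Ka × Kb = Kw, so Ka = Kw/Kb = 1.0 × 10⁻¹⁴ / 2.03e-11 = 4.93e-04.

K_a = 4.93e-04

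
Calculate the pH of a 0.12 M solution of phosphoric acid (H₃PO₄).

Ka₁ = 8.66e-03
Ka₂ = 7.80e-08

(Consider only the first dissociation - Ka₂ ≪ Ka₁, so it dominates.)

First dissociation dominates. From Ka₁ = [H⁺][HA⁻]/[H₂A], x² + Ka₁·x − Ka₁·C = 0 with C = 0.12 M and Ka₁ = 8.66e-03. Solving: [H⁺] = (−Ka₁ + √(Ka₁² + 4·Ka₁·C)) / 2 = 2.8196e-02 M. pH = -log(2.8196e-02) = 1.55.

pH = 1.55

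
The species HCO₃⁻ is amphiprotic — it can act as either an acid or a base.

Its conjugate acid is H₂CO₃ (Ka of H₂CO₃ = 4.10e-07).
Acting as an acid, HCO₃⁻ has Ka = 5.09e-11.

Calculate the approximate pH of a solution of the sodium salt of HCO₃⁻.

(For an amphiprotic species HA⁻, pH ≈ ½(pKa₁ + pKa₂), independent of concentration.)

pKa₁ = -log(4.10e-07) = 6.39; pKa₂ = -log(5.09e-11) = 10.29. For an amphiprotic species, pH ≈ ½(pKa₁ + pKa₂) = ½(6.39 + 10.29) = 8.34.

pH = 8.34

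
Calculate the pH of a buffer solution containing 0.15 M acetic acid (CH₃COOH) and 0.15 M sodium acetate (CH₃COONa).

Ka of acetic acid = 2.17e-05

pKa = -log(2.17e-05) = 4.66. pH = pKa + log([A⁻]/[HA]) = 4.66 + log(0.15/0.15)

pH = 4.66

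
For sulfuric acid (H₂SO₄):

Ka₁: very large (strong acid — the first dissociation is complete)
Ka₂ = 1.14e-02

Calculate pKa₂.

pKa₂ = -log(Ka₂) = -log(1.14e-02) = 1.94.

pK_{a2} = 1.94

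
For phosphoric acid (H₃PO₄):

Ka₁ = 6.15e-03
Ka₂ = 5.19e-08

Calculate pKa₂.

pKa₂ = -log(Ka₂) = -log(5.19e-08) = 7.28.

pK_{a2} = 7.28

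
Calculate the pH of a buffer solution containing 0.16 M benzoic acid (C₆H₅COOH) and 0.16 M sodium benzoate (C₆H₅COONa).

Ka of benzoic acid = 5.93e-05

pKa = -log(5.93e-05) = 4.23. pH = pKa + log([A⁻]/[HA]) = 4.23 + log(0.16/0.16)

pH = 4.23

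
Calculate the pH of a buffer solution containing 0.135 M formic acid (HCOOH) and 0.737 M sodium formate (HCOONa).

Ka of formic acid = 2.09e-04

pKa = -log(2.09e-04) = 3.68. pH = pKa + log([A⁻]/[HA]) = 3.68 + log(0.737/0.135)

pH = 4.42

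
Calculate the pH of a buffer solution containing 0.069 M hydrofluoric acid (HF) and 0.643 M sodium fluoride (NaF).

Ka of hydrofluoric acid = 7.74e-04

pKa = -log(7.74e-04) = 3.11. pH = pKa + log([A⁻]/[HA]) = 3.11 + log(0.643/0.069)

pH = 4.08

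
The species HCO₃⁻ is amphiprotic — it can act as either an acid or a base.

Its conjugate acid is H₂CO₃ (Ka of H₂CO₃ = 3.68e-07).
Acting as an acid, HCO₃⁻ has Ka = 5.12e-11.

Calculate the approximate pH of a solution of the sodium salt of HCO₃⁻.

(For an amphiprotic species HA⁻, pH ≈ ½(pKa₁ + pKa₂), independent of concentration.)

pKa₁ = -log(3.68e-07) = 6.43; pKa₂ = -log(5.12e-11) = 10.29. For an amphiprotic species, pH ≈ ½(pKa₁ + pKa₂) = ½(6.43 + 10.29) = 8.36.

pH = 8.36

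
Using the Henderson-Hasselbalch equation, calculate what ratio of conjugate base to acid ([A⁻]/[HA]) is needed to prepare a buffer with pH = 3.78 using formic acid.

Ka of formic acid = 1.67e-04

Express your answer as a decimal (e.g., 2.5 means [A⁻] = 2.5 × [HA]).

pKa = -log(1.67e-04) = 3.7773. pH = pKa + log([A⁻]/[HA]), so log([A⁻]/[HA]) = pH − pKa = 3.78 − 3.7773 = 0.0027. [A⁻]/[HA] = 10^(0.0027) = 1.01

[A⁻]/[HA] = 1.01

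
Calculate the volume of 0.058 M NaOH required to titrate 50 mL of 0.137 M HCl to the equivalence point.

At equivalence: moles acid = moles base. moles HCl = 0.137 × 50/1000 = 0.00685 mol. V_base = moles / 0.058 × 1000 = 118.1 mL.

V_{base} = 118.1 mL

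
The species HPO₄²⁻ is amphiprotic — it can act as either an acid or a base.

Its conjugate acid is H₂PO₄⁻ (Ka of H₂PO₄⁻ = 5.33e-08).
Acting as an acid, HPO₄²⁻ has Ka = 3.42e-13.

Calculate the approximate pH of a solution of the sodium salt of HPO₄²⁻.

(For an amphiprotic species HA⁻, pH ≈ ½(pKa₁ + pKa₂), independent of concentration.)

pKa₁ = -log(5.33e-08) = 7.27; pKa₂ = -log(3.42e-13) = 12.47. For an amphiprotic species, pH ≈ ½(pKa₁ + pKa₂) = ½(7.27 + 12.47) = 9.87.

pH = 9.87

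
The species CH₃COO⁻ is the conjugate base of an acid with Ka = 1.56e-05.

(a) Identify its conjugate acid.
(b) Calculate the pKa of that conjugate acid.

(a) The conjugate acid is formed by adding one H⁺ to CH₃COO⁻, giving CH₃COOH. (b) pKa = -log(Ka) = -log(1.56e-05) = 4.81.

Conjugate acid: CH₃COOH; pK_a = 4.81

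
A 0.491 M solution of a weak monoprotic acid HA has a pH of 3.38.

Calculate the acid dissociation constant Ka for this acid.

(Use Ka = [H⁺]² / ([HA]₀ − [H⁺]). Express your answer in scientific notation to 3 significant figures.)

[H⁺] = 10^(−pH) = 10^(−3.38) = 4.169e-04 M. For HA ⇌ H⁺ + A⁻, Ka = [H⁺][A⁻]/[HA] = [H⁺]² / ([HA]₀ − [H⁺]) = (4.169e-04)² / (0.491 − 4.169e-04) = 3.54e-07.

K_a = 3.54e-07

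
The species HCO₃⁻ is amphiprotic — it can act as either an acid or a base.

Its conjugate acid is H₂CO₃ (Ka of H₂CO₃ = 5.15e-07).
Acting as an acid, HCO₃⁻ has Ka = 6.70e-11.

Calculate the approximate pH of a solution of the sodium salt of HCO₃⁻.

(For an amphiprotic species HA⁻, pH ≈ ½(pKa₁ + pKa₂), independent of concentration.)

pKa₁ = -log(5.15e-07) = 6.29; pKa₂ = -log(6.70e-11) = 10.17. For an amphiprotic species, pH ≈ ½(pKa₁ + pKa₂) = ½(6.29 + 10.17) = 8.23.

pH = 8.23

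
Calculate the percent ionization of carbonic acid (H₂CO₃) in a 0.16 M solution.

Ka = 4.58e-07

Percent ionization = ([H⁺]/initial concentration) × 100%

Using Ka equilibrium: x² + Ka×x - Ka×C = 0. Solving: [H⁺] = 2.7047e-04. Percent = (2.7047e-04/0.16) × 100

Percent ionization = 0.169%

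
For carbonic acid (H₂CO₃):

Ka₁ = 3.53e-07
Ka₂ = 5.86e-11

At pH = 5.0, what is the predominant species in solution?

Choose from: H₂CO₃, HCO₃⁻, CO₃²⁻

pKa₁ = 6.45, pKa₂ = 10.23. For a polyprotic acid the predominant species crosses at each pKa: below pKa_n the protonated form dominates, above it the deprotonated form does. At pH = 5.0, the predominant species is H₂CO₃.

H₂CO₃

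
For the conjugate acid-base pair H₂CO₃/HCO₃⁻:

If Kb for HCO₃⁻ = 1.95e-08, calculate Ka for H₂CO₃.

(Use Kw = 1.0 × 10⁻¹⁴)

For a conjugate pair Ka × Kb = Kw, so Ka = Kw/Kb = 1.0 × 10⁻¹⁴ / 1.95e-08 = 5.13e-07.

K_a = 5.13e-07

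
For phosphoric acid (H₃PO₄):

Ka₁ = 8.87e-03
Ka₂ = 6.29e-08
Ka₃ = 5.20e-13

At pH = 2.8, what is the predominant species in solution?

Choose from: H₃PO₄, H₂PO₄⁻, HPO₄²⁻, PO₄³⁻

pKa₁ = 2.05, pKa₂ = 7.20, pKa₃ = 12.28. For a polyprotic acid the predominant species crosses at each pKa: below pKa_n the protonated form dominates, above it the deprotonated form does. At pH = 2.8, the predominant species is H₂PO₄⁻.

H₂PO₄⁻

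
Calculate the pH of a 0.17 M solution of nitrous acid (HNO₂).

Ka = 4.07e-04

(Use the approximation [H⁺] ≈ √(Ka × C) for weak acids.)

[H⁺] = √(Ka × C) = √(4.07e-04 × 0.17) = 8.3181e-03. pH = -log(8.3181e-03)

pH = 2.08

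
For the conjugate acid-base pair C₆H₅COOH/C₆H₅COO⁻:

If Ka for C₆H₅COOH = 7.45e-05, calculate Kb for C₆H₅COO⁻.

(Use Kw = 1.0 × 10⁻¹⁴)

For a conjugate pair Ka × Kb = Kw, so Kb = Kw/Ka = 1.0 × 10⁻¹⁴ / 7.45e-05 = 1.34e-10.

K_b = 1.34e-10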